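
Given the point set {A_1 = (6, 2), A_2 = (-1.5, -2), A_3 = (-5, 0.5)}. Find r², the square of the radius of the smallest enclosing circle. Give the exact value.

Side lengths²: A_1A_2² = 72.25, A_1A_3² = 123.25, A_2A_3² = 18.5.
Since A_1A_3² = 123.25 ≥ 72.25 + 18.5 = 90.75, the angle opposite A_1A_3 is not acute, so the smallest enclosing circle has A_1A_3 as diameter.
Centre = midpoint of A_1A_3 = (0.5, 1.25), r² = 123.25/4 = 30.8125.

30.8125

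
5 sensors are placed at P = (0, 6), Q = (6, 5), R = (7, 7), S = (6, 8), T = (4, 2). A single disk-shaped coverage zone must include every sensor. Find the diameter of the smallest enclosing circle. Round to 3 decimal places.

By Welzl's lemma the MEC is supported by two points (diametrically opposite) or three points (on a circumcircle).
The minimum enclosing circle is determined by three boundary points: P, R, T.
Their circumcentre is (3.625, 5.625) with r² = 13.28125.
The farthest remaining point S is at distance² 11.28125 ≤ 13.28125.
Diameter = 2r = 2√(13.28125) ≈ 7.289.

7.289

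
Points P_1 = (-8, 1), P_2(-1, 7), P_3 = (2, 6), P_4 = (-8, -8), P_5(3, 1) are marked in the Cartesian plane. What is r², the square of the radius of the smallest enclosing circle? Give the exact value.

The farthest pair is P_3–P_4 with squared distance 296. The circle on this segment as diameter has centre (-3, -1) and r² = 296/4 = 74.
Check P_1: distance² to centre = 29 ≤ 74, so it lies inside.
All remaining points lie in this disk, and no smaller disk contains both endpoints, so this is the minimum enclosing circle.

74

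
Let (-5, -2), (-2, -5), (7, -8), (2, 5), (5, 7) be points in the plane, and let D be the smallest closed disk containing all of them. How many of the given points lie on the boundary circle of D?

The minimum enclosing circle of a finite set is fixed by two of the points (as a diameter) or three (as a circumcircle).
The minimum enclosing circle is determined by three boundary points: (-5, -2), (7, -8), (5, 7).
Their circumcentre is (171/56, -25/28) with r² = 207245/3136.
The farthest remaining point (-2, -5) is at distance² 132989/3136 ≤ 207245/3136.
The points at distance exactly r from the centre are (-5, -2), (7, -8), (5, 7) — 3 points.

3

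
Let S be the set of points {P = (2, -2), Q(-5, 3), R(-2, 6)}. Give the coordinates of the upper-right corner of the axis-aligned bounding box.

x-range [-5, 2], y-range [-2, 6].
The upper-right corner is (2, 6).

(2, 6)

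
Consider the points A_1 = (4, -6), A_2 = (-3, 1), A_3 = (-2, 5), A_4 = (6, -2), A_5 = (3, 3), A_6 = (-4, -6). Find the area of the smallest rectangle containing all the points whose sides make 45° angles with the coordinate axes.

In coordinates u = x + y, v = x − y the rectangle is axis-aligned; the map (x,y)→(u,v) scales areas by 2.
u-values: -2, -2, 3, 4, 6, -10; range = 6 − (-10) = 16.
v-values: 10, -4, -7, 8, 0, 2; range = 10 − (-7) = 17.
Area = (16 × 17) / 2 = 136.

136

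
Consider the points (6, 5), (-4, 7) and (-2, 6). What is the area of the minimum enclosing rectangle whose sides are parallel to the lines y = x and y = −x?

In coordinates u = x + y, v = x − y the rectangle is axis-aligned; the map (x,y)→(u,v) scales areas by 2.
u-values: 11, 3, 4; range = 11 − 3 = 8.
v-values: 1, -11, -8; range = 1 − (-11) = 12.
Area = (8 × 12) / 2 = 48.

48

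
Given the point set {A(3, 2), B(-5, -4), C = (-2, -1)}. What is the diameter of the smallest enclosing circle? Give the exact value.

Side lengths²: AB² = 100, AC² = 34, BC² = 18.
Since AB² = 100 ≥ 34 + 18 = 52, the angle opposite AB is not acute, so the smallest enclosing circle has AB as diameter.
Centre = midpoint of AB = (-1, -1), r² = 100/4 = 25.
Diameter = 2r = 2√25 = 10.

10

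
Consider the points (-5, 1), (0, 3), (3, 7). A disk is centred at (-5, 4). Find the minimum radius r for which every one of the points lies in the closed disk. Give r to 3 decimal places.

The required radius is the distance from (-5, 4) to the farthest point.
Squared distances: 9, 26, 73.
Maximum is 73, attained at (3, 7).
r = √73 ≈ 8.544.

8.544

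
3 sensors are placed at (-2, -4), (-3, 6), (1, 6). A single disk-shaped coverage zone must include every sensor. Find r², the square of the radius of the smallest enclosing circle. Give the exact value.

27.5225

Call the three points A, B, C in the order given.
Side lengths²: AB² = 101, AC² = 109, BC² = 16.
Since AC² = 109 < 101 + 16 = 117, the triangle is acute, so the smallest enclosing circle is the circumcircle.
Circumcentre = (-1, 1.15), r² = 27.5225.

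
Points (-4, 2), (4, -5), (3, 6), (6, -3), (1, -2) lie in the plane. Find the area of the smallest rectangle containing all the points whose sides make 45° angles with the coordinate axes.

82.5

In coordinates u = x + y, v = x − y the rectangle is axis-aligned; the map (x,y)→(u,v) scales areas by 2.
u-values: -2, -1, 9, 3, -1; range = 9 − (-2) = 11.
v-values: -6, 9, -3, 9, 3; range = 9 − (-6) = 15.
Area = (11 × 15) / 2 = 82.5.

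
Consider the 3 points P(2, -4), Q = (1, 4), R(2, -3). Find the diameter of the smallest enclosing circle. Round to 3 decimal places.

Side lengths²: PQ² = 65, PR² = 1, QR² = 50.
Since PQ² = 65 ≥ 50 + 1 = 51, the angle opposite PQ is not acute, so the smallest enclosing circle has PQ as diameter.
Centre = midpoint of PQ = (1.5, 0), r² = 65/4 = 16.25.
Diameter = 2r = 2√(16.25) ≈ 8.062.

8.062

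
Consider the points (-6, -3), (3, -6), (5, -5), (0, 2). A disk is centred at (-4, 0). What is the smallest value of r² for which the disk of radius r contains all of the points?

106

The required radius is the distance from (-4, 0) to the farthest point.
Squared distances: 13, 85, 106, 20.
Maximum is 106, attained at (5, -5).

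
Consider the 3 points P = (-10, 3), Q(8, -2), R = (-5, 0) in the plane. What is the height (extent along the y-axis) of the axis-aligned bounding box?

5

max y = 3, min y = -2, so height = 5.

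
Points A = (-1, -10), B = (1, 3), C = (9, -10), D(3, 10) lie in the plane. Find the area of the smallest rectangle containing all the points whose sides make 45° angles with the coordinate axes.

312

In coordinates u = x + y, v = x − y the rectangle is axis-aligned; the map (x,y)→(u,v) scales areas by 2.
u-values: -11, 4, -1, 13; range = 13 − (-11) = 24.
v-values: 9, -2, 19, -7; range = 19 − (-7) = 26.
Area = (24 × 26) / 2 = 312.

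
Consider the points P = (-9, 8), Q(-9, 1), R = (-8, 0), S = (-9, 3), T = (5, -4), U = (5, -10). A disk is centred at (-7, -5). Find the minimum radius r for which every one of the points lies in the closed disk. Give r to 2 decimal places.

13.15

The required radius is the distance from (-7, -5) to the farthest point.
Squared distances: 173, 40, 26, 68, 145, 169.
Maximum is 173, attained at P.
r = √173 ≈ 13.15.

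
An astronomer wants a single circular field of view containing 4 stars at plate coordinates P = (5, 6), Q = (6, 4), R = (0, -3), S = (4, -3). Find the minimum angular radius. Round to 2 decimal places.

By Welzl's lemma the MEC is supported by two points (diametrically opposite) or three points (on a circumcircle).
The farthest pair is P–R with squared distance 106. The circle on this segment as diameter has centre (2.5, 1.5) and r² = 106/4 = 26.5.
Check Q: distance² to centre = 18.5 ≤ 26.5, so it lies inside.
All remaining points lie in this disk, and no smaller disk contains both endpoints, so this is the minimum enclosing circle.
r = √(26.5) ≈ 5.15.

5.15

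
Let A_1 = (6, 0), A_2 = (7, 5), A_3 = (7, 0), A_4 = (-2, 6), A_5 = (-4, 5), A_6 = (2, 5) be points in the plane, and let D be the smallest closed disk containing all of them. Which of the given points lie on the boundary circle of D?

A_2, A_3, A_5

By Welzl's lemma the MEC is supported by two points (diametrically opposite) or three points (on a circumcircle).
The farthest pair is A_3–A_5 with squared distance 146. The circle on this segment as diameter has centre (1.5, 2.5) and r² = 146/4 = 36.5.
Check A_1: distance² to centre = 26.5 ≤ 36.5, so it lies inside.
All remaining points lie in this disk, and no smaller disk contains both endpoints, so this is the minimum enclosing circle.
The points at distance exactly r from the centre are A_2, A_3, A_5 — 3 points.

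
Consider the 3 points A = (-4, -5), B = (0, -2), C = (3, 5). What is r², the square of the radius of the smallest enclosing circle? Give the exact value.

37.25

Side lengths²: AB² = 25, AC² = 149, BC² = 58.
Since AC² = 149 ≥ 58 + 25 = 83, the angle opposite AC is not acute, so the smallest enclosing circle has AC as diameter.
Centre = midpoint of AC = (-0.5, 0), r² = 149/4 = 37.25.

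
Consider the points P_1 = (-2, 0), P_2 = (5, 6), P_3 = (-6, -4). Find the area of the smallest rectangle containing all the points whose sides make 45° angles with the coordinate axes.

In coordinates u = x + y, v = x − y the rectangle is axis-aligned; the map (x,y)→(u,v) scales areas by 2.
u-values: -2, 11, -10; range = 11 − (-10) = 21.
v-values: -2, -1, -2; range = -1 − (-2) = 1.
Area = (21 × 1) / 2 = 10.5.

10.5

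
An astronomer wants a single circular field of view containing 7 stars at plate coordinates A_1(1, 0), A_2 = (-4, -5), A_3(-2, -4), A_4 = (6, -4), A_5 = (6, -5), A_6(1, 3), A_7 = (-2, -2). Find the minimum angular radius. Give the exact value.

The minimum enclosing circle is determined by three boundary points: A_2, A_5, A_6.
Their circumcentre is (1, -2.5625) with r² = 30.94140625.
The farthest remaining point A_4 is at distance² 27.06640625 ≤ 30.94140625.
r = √(30.94140625) = 5.5625.

5.5625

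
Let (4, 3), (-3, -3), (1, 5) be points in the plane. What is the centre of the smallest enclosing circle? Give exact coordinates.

Call the three points A, B, C in the order given.
Side lengths²: AB² = 85, AC² = 13, BC² = 80.
Since AB² = 85 < 80 + 13 = 93, the triangle is acute, so the smallest enclosing circle is the circumcircle.
Circumcentre = (0.125, 0.4375), r² = 21.58203125.
Centre = (0.125, 0.4375).

(0.125, 0.4375)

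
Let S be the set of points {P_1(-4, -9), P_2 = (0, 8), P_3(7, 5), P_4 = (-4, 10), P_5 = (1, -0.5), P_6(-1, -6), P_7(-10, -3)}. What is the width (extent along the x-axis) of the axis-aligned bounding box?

max x = 7, min x = -10, so width = 17.

17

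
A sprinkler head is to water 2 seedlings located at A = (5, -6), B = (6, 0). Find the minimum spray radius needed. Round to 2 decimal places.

3.04

The smallest circle enclosing two points has them as diameter endpoints.
Centre = midpoint = (5.5, -3); r² = |AB|²/4 = 37/4 = 9.25.
r = √(9.25) ≈ 3.04.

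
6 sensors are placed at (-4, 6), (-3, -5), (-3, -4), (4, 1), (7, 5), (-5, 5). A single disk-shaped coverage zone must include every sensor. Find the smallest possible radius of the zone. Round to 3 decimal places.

The minimum enclosing circle of a finite set is fixed by two of the points (as a diameter) or three (as a circumcircle).
The minimum enclosing circle is determined by three boundary points: (-3, -5), (7, 5), (-5, 5).
Their circumcentre is (1, 1) with r² = 52.
The farthest remaining point (-4, 6) is at distance² 50 ≤ 52.
r = √52 ≈ 7.211.

7.211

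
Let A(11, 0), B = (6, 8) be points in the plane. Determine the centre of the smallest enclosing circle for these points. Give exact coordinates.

The smallest circle enclosing two points has them as diameter endpoints.
Centre = midpoint = (8.5, 4); r² = |AB|²/4 = 89/4 = 22.25.
Centre = (8.5, 4).

(8.5, 4)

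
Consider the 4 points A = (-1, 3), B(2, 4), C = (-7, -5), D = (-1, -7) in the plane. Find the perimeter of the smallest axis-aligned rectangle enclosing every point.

Width = max x − min x = 2 − (-7) = 9.
Height = max y − min y = 4 − (-7) = 11.
Perimeter = 2(9 + 11) = 40.

40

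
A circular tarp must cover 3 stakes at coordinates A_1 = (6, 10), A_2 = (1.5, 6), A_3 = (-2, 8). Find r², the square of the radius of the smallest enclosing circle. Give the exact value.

17

Side lengths²: A_1A_2² = 36.25, A_1A_3² = 68, A_2A_3² = 16.25.
Since A_1A_3² = 68 ≥ 36.25 + 16.25 = 52.5, the angle opposite A_1A_3 is not acute, so the smallest enclosing circle has A_1A_3 as diameter.
Centre = midpoint of A_1A_3 = (2, 9), r² = 68/4 = 17.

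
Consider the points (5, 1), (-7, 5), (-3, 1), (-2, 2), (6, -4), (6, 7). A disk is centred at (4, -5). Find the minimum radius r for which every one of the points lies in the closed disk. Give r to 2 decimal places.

The required radius is the distance from (4, -5) to the farthest point.
Squared distances: 37, 221, 85, 85, 5, 148.
Maximum is 221, attained at (-7, 5).
r = √221 ≈ 14.87.

14.87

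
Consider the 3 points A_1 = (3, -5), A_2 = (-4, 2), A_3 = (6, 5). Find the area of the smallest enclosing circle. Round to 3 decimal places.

Side lengths²: A_1A_2² = 98, A_1A_3² = 109, A_2A_3² = 109.
Since A_2A_3² = 109 < 109 + 98 = 207, the triangle is acute, so the smallest enclosing circle is the circumcircle.
Circumcentre = (47/26, 21/26), r² = 11881/338.
Area = π·r² = π·11881/338 ≈ 110.430.

110.430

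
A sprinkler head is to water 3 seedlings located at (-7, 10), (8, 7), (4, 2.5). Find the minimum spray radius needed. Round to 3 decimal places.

7.649

Call the three points A, B, C in the order given.
Side lengths²: AB² = 234, AC² = 177.25, BC² = 36.25.
Since AB² = 234 ≥ 177.25 + 36.25 = 213.5, the angle opposite AB is not acute, so the smallest enclosing circle has AB as diameter.
Centre = midpoint of AB = (0.5, 8.5), r² = 234/4 = 58.5.
r = √(58.5) ≈ 7.649.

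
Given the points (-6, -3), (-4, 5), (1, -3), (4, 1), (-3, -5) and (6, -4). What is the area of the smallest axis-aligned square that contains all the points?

The bounding box has width 12 and height 10.
An axis-aligned square enclosing the set must have side ≥ max(width, height).
So the minimum side is max(12, 10) = 12.
Area = 12² = 144.

144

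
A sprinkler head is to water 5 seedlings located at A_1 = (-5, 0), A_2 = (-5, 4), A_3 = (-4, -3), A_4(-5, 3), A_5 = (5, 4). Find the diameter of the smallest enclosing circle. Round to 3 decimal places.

A smallest enclosing disk is always determined by at most three of the input points on its boundary.
The minimum enclosing circle is determined by three boundary points: A_2, A_3, A_5.
Their circumcentre is (0, 8/7) with r² = 1625/49.
The farthest remaining point A_4 is at distance² 1394/49 ≤ 1625/49.
Diameter = 2r = 2√(1625/49) ≈ 11.518.

11.518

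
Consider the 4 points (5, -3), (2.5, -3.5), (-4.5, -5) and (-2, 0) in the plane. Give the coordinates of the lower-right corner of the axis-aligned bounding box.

x-range [-4.5, 5], y-range [-5, 0].
The lower-right corner is (5, -5).

(5, -5)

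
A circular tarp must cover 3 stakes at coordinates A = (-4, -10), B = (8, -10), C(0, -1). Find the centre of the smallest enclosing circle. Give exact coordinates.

(2, -131/18)

Side lengths²: AB² = 144, AC² = 97, BC² = 145.
Since BC² = 145 < 144 + 97 = 241, the triangle is acute, so the smallest enclosing circle is the circumcircle.
Circumcentre = (2, -131/18), r² = 14065/324.
Centre = (2, -131/18).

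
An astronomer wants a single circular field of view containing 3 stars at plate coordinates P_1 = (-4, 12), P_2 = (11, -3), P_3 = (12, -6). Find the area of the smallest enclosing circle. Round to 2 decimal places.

455.53

Side lengths²: P_1P_2² = 450, P_1P_3² = 580, P_2P_3² = 10.
Since P_1P_3² = 580 ≥ 450 + 10 = 460, the angle opposite P_1P_3 is not acute, so the smallest enclosing circle has P_1P_3 as diameter.
Centre = midpoint of P_1P_3 = (4, 3), r² = 580/4 = 145.
Area = π·r² = π·145 ≈ 455.53.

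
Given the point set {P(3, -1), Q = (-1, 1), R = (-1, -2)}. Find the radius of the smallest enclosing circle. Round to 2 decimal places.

Side lengths²: PQ² = 20, PR² = 17, QR² = 9.
Since PQ² = 20 < 17 + 9 = 26, the triangle is acute, so the smallest enclosing circle is the circumcircle.
Circumcentre = (0.75, -0.5), r² = 5.3125.
r = √(5.3125) ≈ 2.30.

2.30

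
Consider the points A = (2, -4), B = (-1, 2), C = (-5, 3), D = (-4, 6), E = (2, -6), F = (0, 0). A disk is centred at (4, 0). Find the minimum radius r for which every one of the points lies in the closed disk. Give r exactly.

The required radius is the distance from (4, 0) to the farthest point.
Squared distances: 20, 29, 90, 100, 40, 16.
Maximum is 100, attained at D.
r = √100 = 10.

10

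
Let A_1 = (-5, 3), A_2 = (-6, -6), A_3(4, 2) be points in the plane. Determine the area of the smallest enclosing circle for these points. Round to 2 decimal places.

Side lengths²: A_1A_2² = 82, A_1A_3² = 82, A_2A_3² = 164.
Since A_2A_3² = 164 ≥ 82 + 82 = 164, the angle opposite A_2A_3 is not acute, so the smallest enclosing circle has A_2A_3 as diameter.
Centre = midpoint of A_2A_3 = (-1, -2), r² = 164/4 = 41.
Area = π·r² = π·41 ≈ 128.81.

128.81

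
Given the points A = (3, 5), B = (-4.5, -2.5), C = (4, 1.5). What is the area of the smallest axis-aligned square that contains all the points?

The bounding box has width 8.5 and height 7.5.
An axis-aligned square enclosing the set must have side ≥ max(width, height).
So the minimum side is max(8.5, 7.5) = 8.5.
Area = 8.5² = 72.25.

72.25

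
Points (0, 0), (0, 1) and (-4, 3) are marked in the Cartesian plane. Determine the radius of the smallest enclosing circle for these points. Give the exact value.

Call the three points A, B, C in the order given.
Side lengths²: AB² = 1, AC² = 25, BC² = 20.
Since AC² = 25 ≥ 20 + 1 = 21, the angle opposite AC is not acute, so the smallest enclosing circle has AC as diameter.
Centre = midpoint of AC = (-2, 1.5), r² = 25/4 = 6.25.
r = √(6.25) = 2.5.

2.5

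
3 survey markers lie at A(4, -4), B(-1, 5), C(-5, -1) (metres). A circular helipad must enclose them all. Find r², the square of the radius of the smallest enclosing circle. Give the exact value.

3445/121

Side lengths²: AB² = 106, AC² = 90, BC² = 52.
Since AB² = 106 < 90 + 52 = 142, the triangle is acute, so the smallest enclosing circle is the circumcircle.
Circumcentre = (3/11, -2/11), r² = 3445/121.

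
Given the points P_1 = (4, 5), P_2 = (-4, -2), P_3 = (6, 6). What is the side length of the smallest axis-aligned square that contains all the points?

10

The bounding box has width 10 and height 8.
An axis-aligned square enclosing the set must have side ≥ max(width, height).
So the minimum side is max(10, 8) = 10.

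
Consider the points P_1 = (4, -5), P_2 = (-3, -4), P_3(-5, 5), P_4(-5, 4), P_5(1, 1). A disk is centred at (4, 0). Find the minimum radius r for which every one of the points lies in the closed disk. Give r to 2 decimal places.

10.30

The required radius is the distance from (4, 0) to the farthest point.
Squared distances: 25, 65, 106, 97, 10.
Maximum is 106, attained at P_3.
r = √106 ≈ 10.30.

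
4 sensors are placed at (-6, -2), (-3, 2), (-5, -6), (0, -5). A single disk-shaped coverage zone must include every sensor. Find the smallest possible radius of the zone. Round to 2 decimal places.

4.21

A smallest enclosing disk is always determined by at most three of the input points on its boundary.
The minimum enclosing circle is determined by three boundary points: (-3, 2), (-5, -6), (0, -5).
Their circumcentre is (-60/19, -42/19) with r² = 6409/361.
The farthest remaining point (-6, -2) is at distance² 2932/361 ≤ 6409/361.
r = √(6409/361) ≈ 4.21.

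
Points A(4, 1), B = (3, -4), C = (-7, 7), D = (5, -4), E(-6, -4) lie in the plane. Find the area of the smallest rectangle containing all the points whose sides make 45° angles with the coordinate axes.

172.5

In coordinates u = x + y, v = x − y the rectangle is axis-aligned; the map (x,y)→(u,v) scales areas by 2.
u-values: 5, -1, 0, 1, -10; range = 5 − (-10) = 15.
v-values: 3, 7, -14, 9, -2; range = 9 − (-14) = 23.
Area = (15 × 23) / 2 = 172.5.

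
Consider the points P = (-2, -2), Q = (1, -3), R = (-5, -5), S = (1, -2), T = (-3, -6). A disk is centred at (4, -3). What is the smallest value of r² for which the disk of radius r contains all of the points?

The required radius is the distance from (4, -3) to the farthest point.
Squared distances: 37, 9, 85, 10, 58.
Maximum is 85, attained at R.

85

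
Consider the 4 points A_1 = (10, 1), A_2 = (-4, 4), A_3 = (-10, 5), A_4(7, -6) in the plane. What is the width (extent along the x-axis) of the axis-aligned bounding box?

20

max x = 10, min x = -10, so width = 20.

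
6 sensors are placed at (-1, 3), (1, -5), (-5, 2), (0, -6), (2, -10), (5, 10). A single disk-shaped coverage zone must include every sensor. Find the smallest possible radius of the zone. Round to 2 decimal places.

By Welzl's lemma the MEC is supported by two points (diametrically opposite) or three points (on a circumcircle).
The farthest pair is (2, -10)–(5, 10) with squared distance 409. The circle on this segment as diameter has centre (3.5, 0) and r² = 409/4 = 102.25.
Check (-1, 3): distance² to centre = 29.25 ≤ 102.25, so it lies inside.
All remaining points lie in this disk, and no smaller disk contains both endpoints, so this is the minimum enclosing circle.
r = √(102.25) ≈ 10.11.

10.11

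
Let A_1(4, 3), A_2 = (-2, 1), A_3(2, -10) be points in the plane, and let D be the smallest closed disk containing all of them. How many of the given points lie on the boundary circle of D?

Side lengths²: A_1A_2² = 40, A_1A_3² = 173, A_2A_3² = 137.
Since A_1A_3² = 173 < 137 + 40 = 177, the triangle is acute, so the smallest enclosing circle is the circumcircle.
Circumcentre = (209/74, -257/74), r² = 118505/2738.
The points at distance exactly r from the centre are A_1, A_2, A_3 — 3 points.

3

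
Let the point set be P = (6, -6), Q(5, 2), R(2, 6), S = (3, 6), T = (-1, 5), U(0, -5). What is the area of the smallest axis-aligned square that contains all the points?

The bounding box has width 7 and height 12.
An axis-aligned square enclosing the set must have side ≥ max(width, height).
So the minimum side is max(7, 12) = 12.
Area = 12² = 144.

144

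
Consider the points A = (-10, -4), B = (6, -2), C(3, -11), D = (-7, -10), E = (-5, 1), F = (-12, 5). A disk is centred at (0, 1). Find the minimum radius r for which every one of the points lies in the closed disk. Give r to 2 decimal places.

13.04

The required radius is the distance from (0, 1) to the farthest point.
Squared distances: 125, 45, 153, 170, 25, 160.
Maximum is 170, attained at D.
r = √170 ≈ 13.04.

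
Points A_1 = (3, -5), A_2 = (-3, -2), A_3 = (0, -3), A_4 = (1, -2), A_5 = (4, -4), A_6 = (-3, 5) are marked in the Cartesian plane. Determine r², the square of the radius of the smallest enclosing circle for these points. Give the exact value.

34

The farthest pair is A_1–A_6 with squared distance 136. The circle on this segment as diameter has centre (0, 0) and r² = 136/4 = 34.
Check A_2: distance² to centre = 13 ≤ 34, so it lies inside.
All remaining points lie in this disk, and no smaller disk contains both endpoints, so this is the minimum enclosing circle.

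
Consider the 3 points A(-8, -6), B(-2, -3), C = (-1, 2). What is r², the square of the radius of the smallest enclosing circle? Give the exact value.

Side lengths²: AB² = 45, AC² = 113, BC² = 26.
Since AC² = 113 ≥ 45 + 26 = 71, the angle opposite AC is not acute, so the smallest enclosing circle has AC as diameter.
Centre = midpoint of AC = (-4.5, -2), r² = 113/4 = 28.25.

28.25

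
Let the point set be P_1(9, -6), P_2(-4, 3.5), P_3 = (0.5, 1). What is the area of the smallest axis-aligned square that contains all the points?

The bounding box has width 13 and height 9.5.
An axis-aligned square enclosing the set must have side ≥ max(width, height).
So the minimum side is max(13, 9.5) = 13.
Area = 13² = 169.

169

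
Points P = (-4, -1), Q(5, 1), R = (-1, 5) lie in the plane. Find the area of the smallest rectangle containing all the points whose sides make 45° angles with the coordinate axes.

55

In coordinates u = x + y, v = x − y the rectangle is axis-aligned; the map (x,y)→(u,v) scales areas by 2.
u-values: -5, 6, 4; range = 6 − (-5) = 11.
v-values: -3, 4, -6; range = 4 − (-6) = 10.
Area = (11 × 10) / 2 = 55.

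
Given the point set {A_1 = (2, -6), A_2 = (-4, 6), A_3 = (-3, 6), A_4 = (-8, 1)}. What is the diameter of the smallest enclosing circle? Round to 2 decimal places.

The minimum enclosing circle is determined by three boundary points: A_1, A_2, A_4.
Their circumcentre is (-18/13, -5/26) with r² = 30545/676.
The farthest remaining point A_3 is at distance² 27685/676 ≤ 30545/676.
Diameter = 2r = 2√(30545/676) ≈ 13.44.

13.44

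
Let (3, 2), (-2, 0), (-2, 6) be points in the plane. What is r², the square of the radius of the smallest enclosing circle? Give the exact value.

11.89

Call the three points A, B, C in the order given.
Side lengths²: AB² = 29, AC² = 41, BC² = 36.
Since AC² = 41 < 36 + 29 = 65, the triangle is acute, so the smallest enclosing circle is the circumcircle.
Circumcentre = (-0.3, 3), r² = 11.89.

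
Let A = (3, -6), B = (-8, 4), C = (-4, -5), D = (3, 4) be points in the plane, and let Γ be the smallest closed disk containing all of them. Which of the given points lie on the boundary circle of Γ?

By Welzl's lemma the MEC is supported by two points (diametrically opposite) or three points (on a circumcircle).
The farthest pair is A–B with squared distance 221. The circle on this segment as diameter has centre (-2.5, -1) and r² = 221/4 = 55.25.
Check C: distance² to centre = 18.25 ≤ 55.25, so it lies inside.
All remaining points lie in this disk, and no smaller disk contains both endpoints, so this is the minimum enclosing circle.
The points at distance exactly r from the centre are A, B, D — 3 points.

A, B, D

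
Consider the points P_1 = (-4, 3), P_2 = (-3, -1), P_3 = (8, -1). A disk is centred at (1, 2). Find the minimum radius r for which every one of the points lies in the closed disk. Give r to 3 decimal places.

The required radius is the distance from (1, 2) to the farthest point.
Squared distances: 26, 25, 58.
Maximum is 58, attained at P_3.
r = √58 ≈ 7.616.

7.616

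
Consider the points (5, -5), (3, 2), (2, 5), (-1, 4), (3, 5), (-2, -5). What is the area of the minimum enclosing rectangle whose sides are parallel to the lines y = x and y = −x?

112.5

In coordinates u = x + y, v = x − y the rectangle is axis-aligned; the map (x,y)→(u,v) scales areas by 2.
u-values: 0, 5, 7, 3, 8, -7; range = 8 − (-7) = 15.
v-values: 10, 1, -3, -5, -2, 3; range = 10 − (-5) = 15.
Area = (15 × 15) / 2 = 112.5.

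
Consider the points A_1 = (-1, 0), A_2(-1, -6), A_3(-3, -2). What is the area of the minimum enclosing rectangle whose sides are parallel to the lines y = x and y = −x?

In coordinates u = x + y, v = x − y the rectangle is axis-aligned; the map (x,y)→(u,v) scales areas by 2.
u-values: -1, -7, -5; range = -1 − (-7) = 6.
v-values: -1, 5, -1; range = 5 − (-1) = 6.
Area = (6 × 6) / 2 = 18.

18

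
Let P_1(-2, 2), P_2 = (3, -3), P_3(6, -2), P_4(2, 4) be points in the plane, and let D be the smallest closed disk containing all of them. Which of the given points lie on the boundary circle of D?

By Welzl's lemma the MEC is supported by two points (diametrically opposite) or three points (on a circumcircle).
The farthest pair is P_1–P_3 with squared distance 80. The circle on this segment as diameter has centre (2, 0) and r² = 80/4 = 20.
Check P_2: distance² to centre = 10 ≤ 20, so it lies inside.
All remaining points lie in this disk, and no smaller disk contains both endpoints, so this is the minimum enclosing circle.
The points at distance exactly r from the centre are P_1, P_3 — 2 points.

P_1, P_3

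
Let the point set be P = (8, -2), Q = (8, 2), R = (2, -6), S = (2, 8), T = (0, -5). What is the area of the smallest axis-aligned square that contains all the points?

196

The bounding box has width 8 and height 14.
An axis-aligned square enclosing the set must have side ≥ max(width, height).
So the minimum side is max(8, 14) = 14.
Area = 14² = 196.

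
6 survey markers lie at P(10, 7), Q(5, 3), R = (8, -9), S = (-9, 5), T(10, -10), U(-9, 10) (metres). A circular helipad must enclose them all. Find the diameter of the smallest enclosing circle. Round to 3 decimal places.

The minimum enclosing circle of a finite set is fixed by two of the points (as a diameter) or three (as a circumcircle).
The farthest pair is T–U with squared distance 761. The circle on this segment as diameter has centre (0.5, 0) and r² = 761/4 = 190.25.
Check P: distance² to centre = 139.25 ≤ 190.25, so it lies inside.
All remaining points lie in this disk, and no smaller disk contains both endpoints, so this is the minimum enclosing circle.
Diameter = 2r = 2√(190.25) ≈ 27.586.

27.586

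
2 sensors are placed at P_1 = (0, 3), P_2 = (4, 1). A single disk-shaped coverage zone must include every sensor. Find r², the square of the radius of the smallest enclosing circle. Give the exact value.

The smallest circle enclosing two points has them as diameter endpoints.
Centre = midpoint = (2, 2); r² = |P_1P_2|²/4 = 20/4 = 5.

5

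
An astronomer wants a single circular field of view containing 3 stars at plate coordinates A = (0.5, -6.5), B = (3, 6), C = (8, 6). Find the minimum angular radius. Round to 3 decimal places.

Side lengths²: AB² = 162.5, AC² = 212.5, BC² = 25.
Since AC² = 212.5 ≥ 162.5 + 25 = 187.5, the angle opposite AC is not acute, so the smallest enclosing circle has AC as diameter.
Centre = midpoint of AC = (4.25, -0.25), r² = 212.5/4 = 53.125.
r = √(53.125) ≈ 7.289.

7.289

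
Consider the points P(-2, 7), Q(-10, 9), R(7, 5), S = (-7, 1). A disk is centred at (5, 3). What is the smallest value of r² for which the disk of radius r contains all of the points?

The required radius is the distance from (5, 3) to the farthest point.
Squared distances: 65, 261, 8, 148.
Maximum is 261, attained at Q.

261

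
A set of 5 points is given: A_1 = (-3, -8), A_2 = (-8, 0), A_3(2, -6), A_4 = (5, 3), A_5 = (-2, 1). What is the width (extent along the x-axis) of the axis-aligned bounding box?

13

max x = 5, min x = -8, so width = 13.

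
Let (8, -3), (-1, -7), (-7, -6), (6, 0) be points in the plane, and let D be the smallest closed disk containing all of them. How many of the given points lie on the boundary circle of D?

2

By Welzl's lemma the MEC is supported by two points (diametrically opposite) or three points (on a circumcircle).
The farthest pair is (8, -3)–(-7, -6) with squared distance 234. The circle on this segment as diameter has centre (0.5, -4.5) and r² = 234/4 = 58.5.
Check (-1, -7): distance² to centre = 8.5 ≤ 58.5, so it lies inside.
All remaining points lie in this disk, and no smaller disk contains both endpoints, so this is the minimum enclosing circle.
The points at distance exactly r from the centre are (8, -3), (-7, -6) — 2 points.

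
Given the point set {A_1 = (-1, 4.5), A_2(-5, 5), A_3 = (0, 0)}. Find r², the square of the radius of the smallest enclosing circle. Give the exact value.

Side lengths²: A_1A_2² = 16.25, A_1A_3² = 21.25, A_2A_3² = 50.
Since A_2A_3² = 50 ≥ 21.25 + 16.25 = 37.5, the angle opposite A_2A_3 is not acute, so the smallest enclosing circle has A_2A_3 as diameter.
Centre = midpoint of A_2A_3 = (-2.5, 2.5), r² = 50/4 = 12.5.

12.5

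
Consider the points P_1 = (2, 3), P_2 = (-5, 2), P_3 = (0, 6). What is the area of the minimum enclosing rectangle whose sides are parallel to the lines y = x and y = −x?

In coordinates u = x + y, v = x − y the rectangle is axis-aligned; the map (x,y)→(u,v) scales areas by 2.
u-values: 5, -3, 6; range = 6 − (-3) = 9.
v-values: -1, -7, -6; range = -1 − (-7) = 6.
Area = (9 × 6) / 2 = 27.

27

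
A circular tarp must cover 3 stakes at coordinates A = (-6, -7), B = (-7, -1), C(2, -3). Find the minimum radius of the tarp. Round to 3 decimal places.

4.823

Side lengths²: AB² = 37, AC² = 80, BC² = 85.
Since BC² = 85 < 80 + 37 = 117, the triangle is acute, so the smallest enclosing circle is the circumcircle.
Circumcentre = (-73/26, -44/13), r² = 15725/676.
r = √(15725/676) ≈ 4.823.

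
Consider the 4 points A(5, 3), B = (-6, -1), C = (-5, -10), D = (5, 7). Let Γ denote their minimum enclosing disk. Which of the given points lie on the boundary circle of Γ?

The farthest pair is C–D with squared distance 389. The circle on this segment as diameter has centre (0, -1.5) and r² = 389/4 = 97.25.
Check A: distance² to centre = 45.25 ≤ 97.25, so it lies inside.
All remaining points lie in this disk, and no smaller disk contains both endpoints, so this is the minimum enclosing circle.
The points at distance exactly r from the centre are C, D — 2 points.

C, D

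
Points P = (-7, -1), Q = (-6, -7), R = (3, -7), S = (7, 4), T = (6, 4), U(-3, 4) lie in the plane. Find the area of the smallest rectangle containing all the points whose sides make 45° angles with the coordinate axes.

In coordinates u = x + y, v = x − y the rectangle is axis-aligned; the map (x,y)→(u,v) scales areas by 2.
u-values: -8, -13, -4, 11, 10, 1; range = 11 − (-13) = 24.
v-values: -6, 1, 10, 3, 2, -7; range = 10 − (-7) = 17.
Area = (24 × 17) / 2 = 204.

204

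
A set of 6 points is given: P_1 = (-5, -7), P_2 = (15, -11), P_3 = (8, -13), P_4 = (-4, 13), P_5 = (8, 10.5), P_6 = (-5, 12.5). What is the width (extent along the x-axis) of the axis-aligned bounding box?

max x = 15, min x = -5, so width = 20.

20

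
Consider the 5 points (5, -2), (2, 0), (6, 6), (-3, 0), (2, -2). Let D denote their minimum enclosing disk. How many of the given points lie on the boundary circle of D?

3

A smallest enclosing disk is always determined by at most three of the input points on its boundary.
The minimum enclosing circle is determined by three boundary points: (5, -2), (6, 6), (-3, 0).
Their circumcentre is (41/22, 27/11) with r² = 14365/484.
The farthest remaining point (2, -2) is at distance² 9613/484 ≤ 14365/484.
The points at distance exactly r from the centre are (5, -2), (6, 6), (-3, 0) — 3 points.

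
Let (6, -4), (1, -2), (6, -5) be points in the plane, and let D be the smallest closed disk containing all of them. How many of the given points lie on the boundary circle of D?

2

Call the three points A, B, C in the order given.
Side lengths²: AB² = 29, AC² = 1, BC² = 34.
Since BC² = 34 ≥ 29 + 1 = 30, the angle opposite BC is not acute, so the smallest enclosing circle has BC as diameter.
Centre = midpoint of BC = (3.5, -3.5), r² = 34/4 = 8.5.
The points at distance exactly r from the centre are (1, -2), (6, -5) — 2 points.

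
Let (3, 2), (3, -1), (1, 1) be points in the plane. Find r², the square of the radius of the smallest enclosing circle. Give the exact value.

Call the three points A, B, C in the order given.
Side lengths²: AB² = 9, AC² = 5, BC² = 8.
Since AB² = 9 < 8 + 5 = 13, the triangle is acute, so the smallest enclosing circle is the circumcircle.
Circumcentre = (2.5, 0.5), r² = 2.5.

2.5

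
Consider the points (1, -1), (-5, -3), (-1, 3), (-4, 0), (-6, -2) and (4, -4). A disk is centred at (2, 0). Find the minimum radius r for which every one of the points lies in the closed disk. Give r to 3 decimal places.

The required radius is the distance from (2, 0) to the farthest point.
Squared distances: 2, 58, 18, 36, 68, 20.
Maximum is 68, attained at (-6, -2).
r = √68 ≈ 8.246.

8.246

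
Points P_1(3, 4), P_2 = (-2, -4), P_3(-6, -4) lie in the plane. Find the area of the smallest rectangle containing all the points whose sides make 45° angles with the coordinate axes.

In coordinates u = x + y, v = x − y the rectangle is axis-aligned; the map (x,y)→(u,v) scales areas by 2.
u-values: 7, -6, -10; range = 7 − (-10) = 17.
v-values: -1, 2, -2; range = 2 − (-2) = 4.
Area = (17 × 4) / 2 = 34.

34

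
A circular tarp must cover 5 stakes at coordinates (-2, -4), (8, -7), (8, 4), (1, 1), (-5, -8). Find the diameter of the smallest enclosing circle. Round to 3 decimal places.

A smallest enclosing disk is always determined by at most three of the input points on its boundary.
The farthest pair is (8, 4)–(-5, -8) with squared distance 313. The circle on this segment as diameter has centre (1.5, -2) and r² = 313/4 = 78.25.
Check (-2, -4): distance² to centre = 16.25 ≤ 78.25, so it lies inside.
All remaining points lie in this disk, and no smaller disk contains both endpoints, so this is the minimum enclosing circle.
Diameter = 2r = 2√(78.25) ≈ 17.692.

17.692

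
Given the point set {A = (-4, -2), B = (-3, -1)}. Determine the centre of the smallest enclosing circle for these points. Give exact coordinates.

(-3.5, -1.5)

The smallest circle enclosing two points has them as diameter endpoints.
Centre = midpoint = (-3.5, -1.5); r² = |AB|²/4 = 2/4 = 0.5.
Centre = (-3.5, -1.5).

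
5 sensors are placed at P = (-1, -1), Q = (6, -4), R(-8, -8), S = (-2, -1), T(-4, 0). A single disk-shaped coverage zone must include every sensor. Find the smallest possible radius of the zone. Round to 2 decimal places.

7.28

A smallest enclosing disk is always determined by at most three of the input points on its boundary.
The farthest pair is Q–R with squared distance 212. The circle on this segment as diameter has centre (-1, -6) and r² = 212/4 = 53.
Check P: distance² to centre = 25 ≤ 53, so it lies inside.
All remaining points lie in this disk, and no smaller disk contains both endpoints, so this is the minimum enclosing circle.
r = √53 ≈ 7.28.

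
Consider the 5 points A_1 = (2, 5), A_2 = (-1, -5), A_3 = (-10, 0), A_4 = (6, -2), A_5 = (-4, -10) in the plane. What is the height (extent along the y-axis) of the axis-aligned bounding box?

max y = 5, min y = -10, so height = 15.

15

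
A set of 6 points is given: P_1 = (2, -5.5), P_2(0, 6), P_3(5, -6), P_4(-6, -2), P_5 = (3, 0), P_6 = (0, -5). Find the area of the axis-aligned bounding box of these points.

132

x ranges over [-6, 5], width 11.
y ranges over [-6, 6], height 12.
Area = 11 × 12 = 132.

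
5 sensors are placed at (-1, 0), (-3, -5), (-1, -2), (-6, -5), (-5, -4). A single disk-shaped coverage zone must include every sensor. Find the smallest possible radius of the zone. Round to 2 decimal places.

The farthest pair is (-1, 0)–(-6, -5) with squared distance 50. The circle on this segment as diameter has centre (-3.5, -2.5) and r² = 50/4 = 12.5.
Check (-3, -5): distance² to centre = 6.5 ≤ 12.5, so it lies inside.
All remaining points lie in this disk, and no smaller disk contains both endpoints, so this is the minimum enclosing circle.
r = √(12.5) ≈ 3.54.

3.54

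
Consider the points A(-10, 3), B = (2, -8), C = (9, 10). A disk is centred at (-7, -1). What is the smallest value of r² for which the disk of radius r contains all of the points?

The required radius is the distance from (-7, -1) to the farthest point.
Squared distances: 25, 130, 377.
Maximum is 377, attained at C.

377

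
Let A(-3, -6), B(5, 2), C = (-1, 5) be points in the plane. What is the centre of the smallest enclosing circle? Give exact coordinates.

Side lengths²: AB² = 128, AC² = 125, BC² = 45.
Since AB² = 128 < 125 + 45 = 170, the triangle is acute, so the smallest enclosing circle is the circumcircle.
Circumcentre = (-1/6, -5/6), r² = 625/18.
Centre = (-1/6, -5/6).

(-1/6, -5/6)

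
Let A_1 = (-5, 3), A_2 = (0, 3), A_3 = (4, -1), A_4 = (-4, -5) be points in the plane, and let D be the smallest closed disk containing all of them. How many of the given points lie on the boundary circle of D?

3

The minimum enclosing circle of a finite set is fixed by two of the points (as a diameter) or three (as a circumcircle).
The minimum enclosing circle is determined by three boundary points: A_1, A_3, A_4.
Their circumcentre is (-41/34, -10/17) with r² = 31525/1156.
The farthest remaining point A_2 is at distance² 16565/1156 ≤ 31525/1156.
The points at distance exactly r from the centre are A_1, A_3, A_4 — 3 points.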